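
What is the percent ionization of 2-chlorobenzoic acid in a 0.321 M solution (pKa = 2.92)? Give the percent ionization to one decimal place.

5.9%

ClC6H4COOH ⇌ ClC6H4COO- + H+; let x = [H+] at equilibrium.
Ka = 10^(−2.92) = 1.20 × 10^-3
Solve x² + 0.0012x − 0.000385 = 0 → x = 1.90 × 10^-2 M
% ionization = x/C₀ × 100% = 1.90 × 10^-2/0.321 × 100% = 5.9%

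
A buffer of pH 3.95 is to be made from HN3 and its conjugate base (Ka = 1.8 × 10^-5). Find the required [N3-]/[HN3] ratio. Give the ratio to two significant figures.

ratio = 0.16

pKa = -log(1.8 × 10^-5) = 4.745
pH = pKa + log(r) ⇒ log(r) = 3.95 − 4.745 = -0.795
r = [N3-]/[HN3] = 10^(-0.795) = 0.16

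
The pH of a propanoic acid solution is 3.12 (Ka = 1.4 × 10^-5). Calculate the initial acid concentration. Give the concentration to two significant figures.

C₀ = 4.2 × 10^-2 M

[H+] = 10^(-3.12) = 7.59 × 10^-4 M = x
Ka = x²/(C₀ − x) ⇒ C₀ = x + x²/Ka
C₀ = 7.59 × 10^-4 + (7.59 × 10^-4)²/(1.4 × 10^-5) = 4.19 × 10^-2 M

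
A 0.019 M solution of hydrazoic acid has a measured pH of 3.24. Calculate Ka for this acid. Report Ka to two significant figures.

[H+] = 10^(-3.24) = 5.75 × 10^-4 M
At equilibrium [HA] = 0.019 − 5.75 × 10^-4 = 1.84 × 10^-2 M
Ka = [H+][A-]/[HA] = (5.75 × 10^-4)² / 1.84 × 10^-2 = 1.8 × 10^-5

Ka = 1.8 × 10^-5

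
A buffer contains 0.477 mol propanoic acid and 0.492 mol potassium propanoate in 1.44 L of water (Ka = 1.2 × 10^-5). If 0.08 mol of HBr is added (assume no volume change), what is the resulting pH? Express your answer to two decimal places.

pH = 4.79

After neutralization: n(CH3CH2COOH) = 0.557 mol, n(CH3CH2COO-) = 0.412 mol.
pKa = −log(1.2 × 10^-5) = 4.921
Henderson–Hasselbalch with mole ratio 0.412/0.557: pH = 4.921 + (-0.131)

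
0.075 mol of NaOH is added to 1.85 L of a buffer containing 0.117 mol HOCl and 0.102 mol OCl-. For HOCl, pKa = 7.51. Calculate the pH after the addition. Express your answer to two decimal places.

After neutralization: n(HOCl) = 0.042 mol, n(OCl-) = 0.177 mol.
Henderson–Hasselbalch with mole ratio 0.177/0.042: pH = 7.51 + (+0.625)

pH = 8.13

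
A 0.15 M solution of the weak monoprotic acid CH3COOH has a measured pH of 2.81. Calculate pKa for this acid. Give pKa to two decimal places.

[H+] = 10^(-2.81) = 1.55 × 10^-3 M
At equilibrium [HA] = 0.15 − 1.55 × 10^-3 = 1.48 × 10^-1 M
Ka = [H+][A-]/[HA] = (1.55 × 10^-3)² / 1.48 × 10^-1 = 1.62 × 10^-5
pKa = -log(1.62 × 10^-5) = 4.79

pKa = 4.79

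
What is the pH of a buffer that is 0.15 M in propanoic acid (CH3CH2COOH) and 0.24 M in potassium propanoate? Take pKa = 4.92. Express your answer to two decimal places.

pH = 5.12

pH = pKa + log([A⁻]/[HA]) = 4.92 + log(0.24/0.15)
pH = 4.92 + (+0.204) = 5.12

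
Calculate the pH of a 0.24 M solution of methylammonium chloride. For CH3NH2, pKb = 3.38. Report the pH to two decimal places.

CH3NH3+ is the conjugate acid of the weak base CH3NH2.
Kb = 10^(−3.38) = 4.17 × 10^-4
Ka = Kw/Kb = 1.0×10^-14 / 4.17 × 10^-4 = 2.40 × 10^-11
From the ICE table, Ka = x²/(0.24 − x) = 2.40 × 10^-11.
Since Ka ≪ C₀, x ≈ √(Ka·C₀) = 2.40 × 10^-6 M.
pH = −log[H+] = −log(2.40 × 10^-6) = 5.62

pH = 5.62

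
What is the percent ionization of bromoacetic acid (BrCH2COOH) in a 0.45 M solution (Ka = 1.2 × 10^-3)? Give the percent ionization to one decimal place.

5.0%

BrCH2COOH ⇌ BrCH2COO- + H+; let x = [H+] at equilibrium.
Solve x² + 0.0012x − 0.00054 = 0 → x = 2.26 × 10^-2 M
% ionization = x/C₀ × 100% = 2.26 × 10^-2/0.45 × 100% = 5.0%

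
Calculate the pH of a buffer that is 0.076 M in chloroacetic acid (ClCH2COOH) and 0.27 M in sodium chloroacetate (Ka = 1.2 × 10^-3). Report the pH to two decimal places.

pKa = −log(1.2 × 10^-3) = 2.921
pH = pKa + log([A⁻]/[HA]) = 2.921 + log(0.27/0.076)
pH = 2.921 + (+0.551) = 3.47

pH = 3.47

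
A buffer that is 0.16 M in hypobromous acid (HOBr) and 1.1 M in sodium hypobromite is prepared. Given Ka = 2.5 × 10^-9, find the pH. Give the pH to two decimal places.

pH = 9.44

pKa = −log(2.5 × 10^-9) = 8.602
pH = pKa + log([A⁻]/[HA]) = 8.602 + log(1.1/0.16)
pH = 8.602 + (+0.837) = 9.44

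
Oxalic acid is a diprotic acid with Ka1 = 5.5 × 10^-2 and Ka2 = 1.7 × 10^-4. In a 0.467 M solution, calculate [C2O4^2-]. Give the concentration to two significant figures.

First ionization gives [H+] ≈ [HC2O4-] = 1.35 × 10^-1 M.
Second step: Ka2 = [H+][C2O4^2-]/[HC2O4-] ≈ [C2O4^2-] (since [H+] ≈ [HC2O4-]).
So [C2O4^2-] ≈ Ka2.

1.7 × 10^-4 M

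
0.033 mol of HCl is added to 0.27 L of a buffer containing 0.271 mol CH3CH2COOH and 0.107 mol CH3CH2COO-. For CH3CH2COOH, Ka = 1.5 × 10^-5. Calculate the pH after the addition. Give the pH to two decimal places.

Added H+ converts CH3CH2COO- to CH3CH2COOH: CH3CH2COOH → 0.304 mol, CH3CH2COO- → 0.074 mol.
pKa = −log(1.5 × 10^-5) = 4.824
pH = pKa + log(n_CH3CH2COO-/n_CH3CH2COOH) = 4.824 + log(0.074/0.304) = 4.824 + (-0.614)

pH = 4.21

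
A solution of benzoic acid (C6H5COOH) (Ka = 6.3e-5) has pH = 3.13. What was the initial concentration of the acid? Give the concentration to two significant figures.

C₀ = 9.5 × 10^-3 M

[H+] = 10^(-3.13) = 7.41 × 10^-4 M = x
Ka = x²/(C₀ − x) ⇒ C₀ = x + x²/Ka
C₀ = 7.41 × 10^-4 + (7.41 × 10^-4)²/(6.3 × 10^-5) = 9.46 × 10^-3 M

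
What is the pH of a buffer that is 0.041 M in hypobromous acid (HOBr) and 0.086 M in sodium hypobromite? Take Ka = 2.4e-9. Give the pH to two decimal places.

pH = 8.94

pKa = −log(2.4 × 10^-9) = 8.620
Using pH = pKa + log([base]/[acid]) with [base]/[acid] = 0.086/0.041:
pH = 8.620 + (+0.322) = 8.94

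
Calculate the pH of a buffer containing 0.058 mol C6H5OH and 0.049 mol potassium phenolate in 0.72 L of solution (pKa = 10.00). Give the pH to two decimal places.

Henderson–Hasselbalch: pH = pKa + log([C6H5O-]/[C6H5OH]) = 10.00 + log(0.049/0.058)
pH = 10.00 + (-0.073) = 9.93

pH = 9.93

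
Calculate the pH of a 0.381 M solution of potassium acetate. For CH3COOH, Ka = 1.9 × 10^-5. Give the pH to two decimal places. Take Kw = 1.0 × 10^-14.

CH3COO- is the conjugate base of the weak acid CH3COOH.
Kb = Kw/Ka = 1.0×10^-14 / 1.9 × 10^-5 = 5.26 × 10^-10
Kb = x²/(0.381 − x) = 5.26 × 10^-10
Since Kb ≪ C₀, x ≈ √(Kb·C₀) = 1.42 × 10^-5 M.
Check: 0.0037% ionized — well under 5%, approximation valid.
pOH = 4.85, so pH = 14.00 − pOH = 9.15

pH = 9.15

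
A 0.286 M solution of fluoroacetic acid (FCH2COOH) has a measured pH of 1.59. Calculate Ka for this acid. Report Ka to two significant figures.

Ka = 2.5 × 10^-3

[H+] = 10^(-1.59) = 2.57 × 10^-2 M
At equilibrium [HA] = 0.286 − 2.57 × 10^-2 = 2.60 × 10^-1 M
Ka = [H+][A-]/[HA] = (2.57 × 10^-2)² / 2.60 × 10^-1 = 2.5 × 10^-3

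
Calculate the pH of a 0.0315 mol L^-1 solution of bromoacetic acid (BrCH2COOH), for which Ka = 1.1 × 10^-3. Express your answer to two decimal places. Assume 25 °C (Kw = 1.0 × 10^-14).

pH = 2.27

BrCH2COOH ⇌ BrCH2COO- + H+
Ka = x²/(0.0315 − x) = 1.1 × 10^-3
x is not negligible relative to C₀; solve x² + 0.0011·x − 3.47e-05 = 0.
x = [−0.0011 + √(0.0011² + 0.000139)]/2 = 5.36 × 10^-3 M
pH = −log[H+] = −log(5.36 × 10^-3) = 2.27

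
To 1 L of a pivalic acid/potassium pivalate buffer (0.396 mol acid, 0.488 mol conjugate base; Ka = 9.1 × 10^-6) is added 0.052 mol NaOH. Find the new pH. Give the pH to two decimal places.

After neutralization: n((CH3)3CCOOH) = 0.344 mol, n((CH3)3CCOO-) = 0.54 mol.
pKa = −log(9.1 × 10^-6) = 5.041
pH = pKa + log(n_(CH3)3CCOO-/n_(CH3)3CCOOH) = 5.041 + log(0.54/0.344) = 5.041 + (+0.196)

pH = 5.24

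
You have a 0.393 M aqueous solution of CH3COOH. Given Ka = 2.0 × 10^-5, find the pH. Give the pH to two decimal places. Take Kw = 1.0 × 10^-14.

CH3COOH ⇌ CH3COO- + H+
From the ICE table, Ka = [H+]²/(0.393 − [H+]) = 2.0 × 10^-5.
Since Ka ≪ C₀, [H+] ≈ √(Ka·C₀) = 2.80 × 10^-3 M.
pH = −log[H+] = −log(2.80 × 10^-3) = 2.55

pH = 2.55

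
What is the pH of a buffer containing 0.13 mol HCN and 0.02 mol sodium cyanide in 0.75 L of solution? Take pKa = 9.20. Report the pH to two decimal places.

Henderson–Hasselbalch: pH = pKa + log([CN-]/[HCN]) = 9.20 + log(0.02/0.13)
pH = 9.20 + (-0.813) = 8.39

pH = 8.39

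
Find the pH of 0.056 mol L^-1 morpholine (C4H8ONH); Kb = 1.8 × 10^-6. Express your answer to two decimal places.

C4H8ONH + H2O ⇌ C4H8ONH2+ + OH-
Kb = [OH-]²/(0.056 − [OH-]) = 1.8 × 10^-6
Neglecting [OH-] in the denominator: [OH-] = √(1.8 × 10^-6 × 0.056) = 3.17 × 10^-4 M
Check: 0.57% ionized — well under 5%, approximation valid.
pOH = −log(3.17 × 10^-4) = 3.50; pH = 14.00 − 3.50 = 10.50

pH = 10.50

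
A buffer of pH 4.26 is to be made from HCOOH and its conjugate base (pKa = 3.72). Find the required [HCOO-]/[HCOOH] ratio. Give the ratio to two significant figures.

ratio = 3.5

pH = pKa + log(r) ⇒ log(r) = 4.26 − 3.72 = +0.54
r = [HCOO-]/[HCOOH] = 10^(+0.54) = 3.47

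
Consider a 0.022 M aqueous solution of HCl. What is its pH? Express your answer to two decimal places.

pH = 1.66

HCl is a strong acid and dissociates completely, so [H+] = 0.022 M.
pH = -log(0.022) = 1.66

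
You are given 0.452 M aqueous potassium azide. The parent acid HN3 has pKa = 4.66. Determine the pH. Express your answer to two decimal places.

pH = 9.16

N3- is the conjugate base of the weak acid HN3.
Ka = 10^(−4.66) = 2.19 × 10^-5
Kb = Kw/Ka = 1.0×10^-14 / 2.19 × 10^-5 = 4.57 × 10^-10
From the ICE table, Kb = [OH-]²/(0.452 − [OH-]) = 4.57 × 10^-10.
Since Kb ≪ C₀, [OH-] ≈ √(Kb·C₀) = 1.44 × 10^-5 M.
([OH-]/C₀ = 0.0032% < 5%, so the approximation holds.)
pOH = −log(1.44 × 10^-5) = 4.84; pH = 14.00 − 4.84 = 9.16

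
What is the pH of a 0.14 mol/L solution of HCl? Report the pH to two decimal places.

HCl is a strong acid and dissociates completely, so [H+] = 0.14 M.
pH = -log(0.14) = 0.85

pH = 0.85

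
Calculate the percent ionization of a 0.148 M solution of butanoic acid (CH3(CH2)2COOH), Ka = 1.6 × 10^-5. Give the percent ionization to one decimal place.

CH3(CH2)2COOH ⇌ CH3(CH2)2COO- + H+; let x = [H+] at equilibrium.
x ≈ √(Ka·C₀) = √(1.6 × 10^-5 × 0.148) = 1.54 × 10^-3 M
% ionization = x/C₀ × 100% = 1.54 × 10^-3/0.148 × 100% = 1.0%

1.0%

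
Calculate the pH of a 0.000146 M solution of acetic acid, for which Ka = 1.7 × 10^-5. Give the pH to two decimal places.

pH = 4.38

CH3COOH ⇌ CH3COO- + H+
Ka = [H+]²/(0.000146 − [H+]) = 1.7 × 10^-5
[H+] is not negligible relative to C₀; solve [H+]² + 1.7e-05·[H+] − 2.48e-09 = 0.
[H+] = [−1.7e-05 + √(1.7e-05² + 9.93e-09)]/2 = 4.20 × 10^-5 M
pH = −log[H+] = −log(4.20 × 10^-5) = 4.38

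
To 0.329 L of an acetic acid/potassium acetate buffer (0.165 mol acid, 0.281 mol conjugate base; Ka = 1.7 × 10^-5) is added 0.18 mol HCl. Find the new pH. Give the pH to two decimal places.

Added H+ converts CH3COO- to CH3COOH: CH3COOH → 0.345 mol, CH3COO- → 0.101 mol.
pKa = −log(1.7 × 10^-5) = 4.770
pH = pKa + log(n_CH3COO-/n_CH3COOH) = 4.770 + log(0.101/0.345) = 4.770 + (-0.533)

pH = 4.24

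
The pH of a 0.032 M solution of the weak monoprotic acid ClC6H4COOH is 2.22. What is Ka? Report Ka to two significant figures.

[H+] = 10^(-2.22) = 6.03 × 10^-3 M
At equilibrium [HA] = 0.032 − 6.03 × 10^-3 = 2.60 × 10^-2 M
Ka = [H+][A-]/[HA] = (6.03 × 10^-3)² / 2.60 × 10^-2 = 1.4 × 10^-3

Ka = 1.4 × 10^-3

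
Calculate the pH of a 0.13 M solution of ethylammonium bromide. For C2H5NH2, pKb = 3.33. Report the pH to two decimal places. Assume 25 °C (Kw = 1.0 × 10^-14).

pH = 5.78

C2H5NH3+ is the conjugate acid of the weak base C2H5NH2.
Kb = 10^(−3.33) = 4.68 × 10^-4
Ka = Kw/Kb = 1.0×10^-14 / 4.68 × 10^-4 = 2.14 × 10^-11
From the ICE table, Ka = [H+]²/(0.13 − [H+]) = 2.14 × 10^-11.
Assume [H+] ≪ 0.13: [H+] ≈ √(2.14 × 10^-11 × 0.13) = 1.67 × 10^-6 M
Check: 0.0013% ionized — well under 5%, approximation valid.
pH = −log(1.67 × 10^-6) = 5.78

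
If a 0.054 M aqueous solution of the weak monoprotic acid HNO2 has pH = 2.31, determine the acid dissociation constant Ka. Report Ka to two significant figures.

[H+] = 10^(-2.31) = 4.90 × 10^-3 M
At equilibrium [HA] = 0.054 − 4.90 × 10^-3 = 4.91 × 10^-2 M
Ka = [H+][A-]/[HA] = (4.90 × 10^-3)² / 4.91 × 10^-2 = 4.9 × 10^-4

Ka = 4.9 × 10^-4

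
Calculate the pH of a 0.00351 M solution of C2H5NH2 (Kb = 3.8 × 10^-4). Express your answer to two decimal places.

pH = 10.99

C2H5NH2 + H2O ⇌ C2H5NH3+ + OH-
From the ICE table, Kb = [OH-]²/(0.00351 − [OH-]) = 3.8 × 10^-4.
[OH-] is not negligible relative to C₀; solve [OH-]² + 0.00038·[OH-] − 1.33e-06 = 0.
[OH-] = [−0.00038 + √(0.00038² + 5.34e-06)]/2 = 9.80 × 10^-4 M
pOH = −log(9.80 × 10^-4) = 3.01; pH = 14.00 − 3.01 = 10.99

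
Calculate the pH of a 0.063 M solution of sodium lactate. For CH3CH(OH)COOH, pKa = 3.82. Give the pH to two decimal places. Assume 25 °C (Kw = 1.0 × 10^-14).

CH3CH(OH)COO- is the conjugate base of the weak acid CH3CH(OH)COOH.
Ka = 10^(−3.82) = 1.51 × 10^-4
Kb = Kw/Ka = 1.0×10^-14 / 1.51 × 10^-4 = 6.62 × 10^-11
Kb = x²/(0.063 − x) = 6.62 × 10^-11
Neglecting x in the denominator: x = √(6.62 × 10^-11 × 0.063) = 2.04 × 10^-6 M
(x/C₀ = 0.0032% < 5%, so the approximation holds.)
pOH = 5.69, so pH = 14.00 − pOH = 8.31

pH = 8.31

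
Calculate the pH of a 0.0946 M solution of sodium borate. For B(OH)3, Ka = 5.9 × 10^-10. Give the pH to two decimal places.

pH = 11.10

B(OH)4- is the conjugate base of the weak acid B(OH)3.
Kb = Kw/Ka = 1.0×10^-14 / 5.9 × 10^-10 = 1.69 × 10^-5
From the ICE table, Kb = [OH-]²/(0.0946 − [OH-]) = 1.69 × 10^-5.
Since Kb ≪ C₀, [OH-] ≈ √(Kb·C₀) = 1.26 × 10^-3 M.
Check: 1.3% ionized — well under 5%, approximation valid.
pOH = −log(1.26 × 10^-3) = 2.90; pH = 14.00 − 2.90 = 11.10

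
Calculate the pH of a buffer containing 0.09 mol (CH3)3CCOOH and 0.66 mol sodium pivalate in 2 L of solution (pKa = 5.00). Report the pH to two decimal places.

pH = 5.87

Using pH = pKa + log([base]/[acid]) with [base]/[acid] = 0.66/0.09:
pH = 5.00 + (+0.865) = 5.87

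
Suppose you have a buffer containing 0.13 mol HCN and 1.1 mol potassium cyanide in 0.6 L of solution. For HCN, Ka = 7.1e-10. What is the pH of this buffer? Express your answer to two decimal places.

pH = 10.08

pKa = −log(7.1 × 10^-10) = 9.149
Henderson–Hasselbalch: pH = pKa + log([CN-]/[HCN]) = 9.149 + log(1.1/0.13)
pH = 9.149 + (+0.927) = 10.08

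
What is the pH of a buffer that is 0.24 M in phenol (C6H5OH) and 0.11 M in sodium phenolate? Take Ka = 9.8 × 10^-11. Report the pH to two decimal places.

pH = 9.67

pKa = −log(9.8 × 10^-11) = 10.009
Using pH = pKa + log([base]/[acid]) with [base]/[acid] = 0.11/0.24:
pH = 10.009 + (-0.339) = 9.67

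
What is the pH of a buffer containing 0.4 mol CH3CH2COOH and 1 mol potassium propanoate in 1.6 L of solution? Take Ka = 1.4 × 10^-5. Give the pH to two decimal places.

pKa = −log(1.4 × 10^-5) = 4.854
Using pH = pKa + log([base]/[acid]) with [base]/[acid] = 1/0.4:
pH = 4.854 + (+0.398) = 5.25

pH = 5.25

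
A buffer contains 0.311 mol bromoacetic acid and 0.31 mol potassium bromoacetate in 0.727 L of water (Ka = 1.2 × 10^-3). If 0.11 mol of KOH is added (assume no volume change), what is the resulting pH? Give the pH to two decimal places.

pH = 3.24

OH- converts BrCH2COOH to BrCH2COO-: BrCH2COOH → 0.201 mol, BrCH2COO- → 0.42 mol.
pKa = −log(1.2 × 10^-3) = 2.921
pH = pKa + log([A⁻]/[HA]) = 2.921 + log(0.42/0.201) = 2.921 +0.320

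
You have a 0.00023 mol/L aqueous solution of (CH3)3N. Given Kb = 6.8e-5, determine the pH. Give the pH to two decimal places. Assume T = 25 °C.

(CH3)3N + H2O ⇌ (CH3)3NH+ + OH-
Kb = [OH-]²/(0.00023 − [OH-]) = 6.8 × 10^-5
The 5% rule fails; solving [OH-]² + Kb·[OH-] − Kb·C₀ = 0 exactly:
[OH-] = [−6.8e-05 + √(6.8e-05² + 6.26e-08)]/2 = 9.56 × 10^-5 M
pOH = 4.02, so pH = 14.00 − pOH = 9.98

pH = 9.98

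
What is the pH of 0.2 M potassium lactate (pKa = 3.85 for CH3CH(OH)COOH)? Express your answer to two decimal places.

pH = 8.58

CH3CH(OH)COO- is the conjugate base of the weak acid CH3CH(OH)COOH.
Ka = 10^(−3.85) = 1.41 × 10^-4
Kb = Kw/Ka = 1.0×10^-14 / 1.41 × 10^-4 = 7.09 × 10^-11
Kb = [OH-]²/(0.2 − [OH-]) = 7.09 × 10^-11
Assume [OH-] ≪ 0.2: [OH-] ≈ √(7.09 × 10^-11 × 0.2) = 3.77 × 10^-6 M
Check: 0.0019% ionized — well under 5%, approximation valid.
pOH = −log(3.77 × 10^-6) = 5.42; pH = 14.00 − 5.42 = 8.58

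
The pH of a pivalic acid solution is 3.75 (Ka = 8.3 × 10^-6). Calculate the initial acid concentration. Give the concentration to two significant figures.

C₀ = 4.0 × 10^-3 M

[H+] = 10^(-3.75) = 1.78 × 10^-4 M = x
Ka = x²/(C₀ − x) ⇒ C₀ = x + x²/Ka
C₀ = 1.78 × 10^-4 + (1.78 × 10^-4)²/(8.3 × 10^-6) = 4.00 × 10^-3 M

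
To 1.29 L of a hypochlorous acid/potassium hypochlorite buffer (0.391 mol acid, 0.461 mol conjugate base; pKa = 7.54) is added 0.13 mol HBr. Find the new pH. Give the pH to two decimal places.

After neutralization: n(HOCl) = 0.521 mol, n(OCl-) = 0.331 mol.
pH = pKa + log(n_OCl-/n_HOCl) = 7.54 + log(0.331/0.521) = 7.54 + (-0.197)

pH = 7.34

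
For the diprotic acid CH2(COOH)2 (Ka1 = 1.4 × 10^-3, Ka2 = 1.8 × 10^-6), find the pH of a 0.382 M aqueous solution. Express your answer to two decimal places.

Ka1 ≫ Ka2, so treat the first dissociation as the only significant source of H+.
Ka1 = x²/(0.382 − x) = 1.4 × 10^-3
Solving the quadratic: x = (−Ka1 + √(Ka1² + 4·Ka1·C₀))/2 = 2.24 × 10^-2 M
pH = −log(2.24 × 10^-2) = 1.65

pH = 1.65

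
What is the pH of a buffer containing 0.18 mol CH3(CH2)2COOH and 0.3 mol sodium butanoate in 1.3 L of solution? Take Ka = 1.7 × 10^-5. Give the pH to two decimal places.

pKa = −log(1.7 × 10^-5) = 4.770
Using pH = pKa + log([base]/[acid]) with [base]/[acid] = 0.3/0.18:
pH = 4.770 + (+0.222) = 4.99

pH = 4.99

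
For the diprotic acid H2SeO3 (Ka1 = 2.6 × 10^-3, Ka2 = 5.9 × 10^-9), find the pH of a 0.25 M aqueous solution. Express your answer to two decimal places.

pH = 1.62

Ka1 ≫ Ka2, so treat the first dissociation as the only significant source of H+.
Ka1 = x²/(0.25 − x) = 2.6 × 10^-3
Solving the quadratic: x = (−Ka1 + √(Ka1² + 4·Ka1·C₀))/2 = 2.42 × 10^-2 M
pH = −log(2.42 × 10^-2) = 1.62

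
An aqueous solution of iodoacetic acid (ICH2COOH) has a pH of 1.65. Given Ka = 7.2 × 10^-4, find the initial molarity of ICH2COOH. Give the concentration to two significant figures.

C₀ = 7.2 × 10^-1 M

[H+] = 10^(-1.65) = 2.24 × 10^-2 M = x
Ka = x²/(C₀ − x) ⇒ C₀ = x + x²/Ka
C₀ = 2.24 × 10^-2 + (2.24 × 10^-2)²/(7.2 × 10^-4) = 7.19 × 10^-1 M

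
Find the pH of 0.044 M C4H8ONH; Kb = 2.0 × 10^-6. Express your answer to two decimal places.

C4H8ONH + H2O ⇌ C4H8ONH2+ + OH-
From the ICE table, Kb = [OH-]²/(0.044 − [OH-]) = 2.0 × 10^-6.
Neglecting [OH-] in the denominator: [OH-] = √(2.0 × 10^-6 × 0.044) = 2.97 × 10^-4 M
pOH = 3.53, so pH = 14.00 − pOH = 10.47

pH = 10.47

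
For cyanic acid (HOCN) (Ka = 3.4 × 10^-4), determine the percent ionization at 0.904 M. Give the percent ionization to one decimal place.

1.9%

HOCN ⇌ OCN- + H+; let x = [H+] at equilibrium.
x ≈ √(Ka·C₀) = √(3.4 × 10^-4 × 0.904) = 1.75 × 10^-2 M
% ionization = x/C₀ × 100% = 1.75 × 10^-2/0.904 × 100% = 1.9%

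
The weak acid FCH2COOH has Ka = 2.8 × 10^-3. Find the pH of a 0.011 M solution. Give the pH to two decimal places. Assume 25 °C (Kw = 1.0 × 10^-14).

pH = 2.36

FCH2COOH ⇌ FCH2COO- + H+
Let x = [H+] at equilibrium. Ka = x²/(0.011 − x).
The 5% rule fails; solving x² + Ka·x − Ka·C₀ = 0 exactly:
x = (−Ka + √(Ka² + 4·Ka·C₀))/2 = 4.32 × 10^-3 M
pH = −log[H+] = −log(4.32 × 10^-3) = 2.36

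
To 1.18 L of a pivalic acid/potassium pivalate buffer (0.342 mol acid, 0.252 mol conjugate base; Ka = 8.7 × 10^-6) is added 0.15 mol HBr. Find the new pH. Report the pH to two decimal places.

Added H+ converts (CH3)3CCOO- to (CH3)3CCOOH: (CH3)3CCOOH → 0.492 mol, (CH3)3CCOO- → 0.102 mol.
pKa = −log(8.7 × 10^-6) = 5.060
pH = pKa + log(n_(CH3)3CCOO-/n_(CH3)3CCOOH) = 5.060 + log(0.102/0.492) = 5.060 + (-0.683)

pH = 4.38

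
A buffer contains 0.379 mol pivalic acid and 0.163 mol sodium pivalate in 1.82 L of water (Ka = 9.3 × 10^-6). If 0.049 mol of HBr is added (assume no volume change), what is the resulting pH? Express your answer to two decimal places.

Added H+ converts (CH3)3CCOO- to (CH3)3CCOOH: (CH3)3CCOOH → 0.428 mol, (CH3)3CCOO- → 0.114 mol.
pKa = −log(9.3 × 10^-6) = 5.032
pH = pKa + log([A⁻]/[HA]) = 5.032 + log(0.114/0.428) = 5.032 -0.575

pH = 4.46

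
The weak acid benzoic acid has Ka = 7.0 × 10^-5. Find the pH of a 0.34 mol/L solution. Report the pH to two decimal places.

C6H5COOH ⇌ C6H5COO- + H+
Ka = [H+]²/(0.34 − [H+]) = 7.0 × 10^-5
Assume [H+] ≪ 0.34: [H+] ≈ √(7.0 × 10^-5 × 0.34) = 4.88 × 10^-3 M
pH = −log(4.88 × 10^-3) = 2.31

pH = 2.31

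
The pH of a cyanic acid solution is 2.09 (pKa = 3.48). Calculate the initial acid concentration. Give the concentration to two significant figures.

[H+] = 10^(-2.09) = 8.13 × 10^-3 M = x
Ka = 10^(−3.48) = 3.31 × 10^-4
Ka = x²/(C₀ − x) ⇒ C₀ = x + x²/Ka
C₀ = 8.13 × 10^-3 + (8.13 × 10^-3)²/(3.31 × 10^-4) = 2.08 × 10^-1 M

C₀ = 2.1 × 10^-1 M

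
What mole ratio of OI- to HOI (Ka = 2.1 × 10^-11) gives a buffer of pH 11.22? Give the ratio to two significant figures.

pKa = -log(2.1 × 10^-11) = 10.678
pH = pKa + log(r) ⇒ log(r) = 11.22 − 10.678 = +0.542
r = [OI-]/[HOI] = 10^(+0.542) = 3.48

ratio = 3.5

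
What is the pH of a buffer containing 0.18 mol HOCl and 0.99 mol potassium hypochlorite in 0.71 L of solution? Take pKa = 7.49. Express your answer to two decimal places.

Henderson–Hasselbalch: pH = pKa + log([OCl-]/[HOCl]) = 7.49 + log(0.99/0.18)
pH = 7.49 + (+0.740) = 8.23

pH = 8.23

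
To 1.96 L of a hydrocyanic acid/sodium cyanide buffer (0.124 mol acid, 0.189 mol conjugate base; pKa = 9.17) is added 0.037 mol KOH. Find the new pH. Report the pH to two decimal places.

pH = 9.58

After neutralization: n(HCN) = 0.087 mol, n(CN-) = 0.226 mol.
Henderson–Hasselbalch with mole ratio 0.226/0.087: pH = 9.17 + (+0.415)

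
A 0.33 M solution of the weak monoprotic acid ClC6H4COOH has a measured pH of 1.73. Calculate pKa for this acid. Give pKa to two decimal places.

pKa = 2.95

[H+] = 10^(-1.73) = 1.86 × 10^-2 M
At equilibrium [HA] = 0.33 − 1.86 × 10^-2 = 3.11 × 10^-1 M
Ka = [H+][A-]/[HA] = (1.86 × 10^-2)² / 3.11 × 10^-1 = 1.11 × 10^-3
pKa = -log(1.11 × 10^-3) = 2.95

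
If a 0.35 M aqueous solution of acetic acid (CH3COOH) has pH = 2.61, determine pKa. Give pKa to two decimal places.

pKa = 4.76

[H+] = 10^(-2.61) = 2.45 × 10^-3 M
At equilibrium [HA] = 0.35 − 2.45 × 10^-3 = 3.48 × 10^-1 M
Ka = [H+][A-]/[HA] = (2.45 × 10^-3)² / 3.48 × 10^-1 = 1.72 × 10^-5
pKa = -log(1.72 × 10^-5) = 4.76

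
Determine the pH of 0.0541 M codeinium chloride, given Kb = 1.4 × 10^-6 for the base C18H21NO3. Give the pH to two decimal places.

C18H22NO3+ is the conjugate acid of the weak base C18H21NO3.
Ka = Kw/Kb = 1.0×10^-14 / 1.4 × 10^-6 = 7.14 × 10^-9
From the ICE table, Ka = [H+]²/(0.0541 − [H+]) = 7.14 × 10^-9.
Neglecting [H+] in the denominator: [H+] = √(7.14 × 10^-9 × 0.0541) = 1.97 × 10^-5 M
pH = −log(1.97 × 10^-5) = 4.71

pH = 4.71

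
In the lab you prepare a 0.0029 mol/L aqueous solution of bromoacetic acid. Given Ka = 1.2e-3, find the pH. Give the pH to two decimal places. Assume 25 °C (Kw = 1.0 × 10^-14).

BrCH2COOH ⇌ BrCH2COO- + H+
Ka = x²/(0.0029 − x) = 1.2 × 10^-3
x is not negligible relative to C₀; solve x² + 0.0012·x − 3.48e-06 = 0.
x = (−Ka + √(Ka² + 4·Ka·C₀))/2 = 1.36 × 10^-3 M
pH = −log(1.36 × 10^-3) = 2.87

pH = 2.87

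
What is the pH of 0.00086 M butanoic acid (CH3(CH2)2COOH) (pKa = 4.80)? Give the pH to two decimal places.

CH3(CH2)2COOH ⇌ CH3(CH2)2COO- + H+
Ka = 10^(−4.80) = 1.58 × 10^-5
Ka = x²/(0.00086 − x) = 1.58 × 10^-5
x is not negligible relative to C₀; solve x² + 1.58e-05·x − 1.36e-08 = 0.
x = [−1.58e-05 + √(1.58e-05² + 5.44e-08)]/2 = 1.09 × 10^-4 M
pH = −log(1.09 × 10^-4) = 3.96

pH = 3.96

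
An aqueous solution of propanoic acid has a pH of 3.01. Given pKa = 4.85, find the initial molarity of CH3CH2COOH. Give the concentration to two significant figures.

C₀ = 6.9 × 10^-2 M

[H+] = 10^(-3.01) = 9.77 × 10^-4 M = x
Ka = 10^(−4.85) = 1.41 × 10^-5
Ka = x²/(C₀ − x) ⇒ C₀ = x + x²/Ka
C₀ = 9.77 × 10^-4 + (9.77 × 10^-4)²/(1.41 × 10^-5) = 6.87 × 10^-2 M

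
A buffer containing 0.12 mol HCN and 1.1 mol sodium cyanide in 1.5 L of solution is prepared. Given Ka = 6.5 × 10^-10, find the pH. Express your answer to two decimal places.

pKa = −log(6.5 × 10^-10) = 9.187
Henderson–Hasselbalch: pH = pKa + log([CN-]/[HCN]) = 9.187 + log(1.1/0.12)
pH = 9.187 + (+0.962) = 10.15

pH = 10.15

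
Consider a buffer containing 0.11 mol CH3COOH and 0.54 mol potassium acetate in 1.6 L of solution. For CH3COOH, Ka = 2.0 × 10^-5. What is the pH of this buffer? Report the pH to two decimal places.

pKa = −log(2.0 × 10^-5) = 4.699
pH = pKa + log([A⁻]/[HA]) = 4.699 + log(0.54/0.11)
pH = 4.699 + (+0.691) = 5.39

pH = 5.39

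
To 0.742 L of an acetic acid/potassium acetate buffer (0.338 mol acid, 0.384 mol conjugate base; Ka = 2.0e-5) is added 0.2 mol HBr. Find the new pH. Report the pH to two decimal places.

Added H+ converts CH3COO- to CH3COOH: CH3COOH → 0.538 mol, CH3COO- → 0.184 mol.
pKa = −log(2.0 × 10^-5) = 4.699
pH = pKa + log(n_CH3COO-/n_CH3COOH) = 4.699 + log(0.184/0.538) = 4.699 + (-0.466)

pH = 4.23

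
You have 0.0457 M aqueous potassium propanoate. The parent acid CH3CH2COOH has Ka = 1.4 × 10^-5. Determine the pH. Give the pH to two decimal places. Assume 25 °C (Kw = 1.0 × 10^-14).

pH = 8.76

CH3CH2COO- is the conjugate base of the weak acid CH3CH2COOH.
Kb = Kw/Ka = 1.0×10^-14 / 1.4 × 10^-5 = 7.14 × 10^-10
Kb = x²/(0.0457 − x) = 7.14 × 10^-10
Since Kb ≪ C₀, x ≈ √(Kb·C₀) = 5.71 × 10^-6 M.
(x/C₀ = 0.012% < 5%, so the approximation holds.)
pOH = −log(5.71 × 10^-6) = 5.24; pH = 14.00 − 5.24 = 8.76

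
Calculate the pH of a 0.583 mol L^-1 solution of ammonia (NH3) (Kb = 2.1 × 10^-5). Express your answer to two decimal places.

NH3 + H2O ⇌ NH4+ + OH-
Kb = [OH-]²/(0.583 − [OH-]) = 2.1 × 10^-5
Since Kb ≪ C₀, [OH-] ≈ √(Kb·C₀) = 3.50 × 10^-3 M.
Check: 0.6% ionized — well under 5%, approximation valid.
pOH = −log(3.50 × 10^-3) = 2.46; pH = 14.00 − 2.46 = 11.54

pH = 11.54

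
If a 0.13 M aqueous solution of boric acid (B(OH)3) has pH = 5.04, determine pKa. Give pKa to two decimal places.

[H+] = 10^(-5.04) = 9.12 × 10^-6 M
At equilibrium [HA] = 0.13 − 9.12 × 10^-6 = 1.30 × 10^-1 M
Ka = [H+][A-]/[HA] = (9.12 × 10^-6)² / 1.30 × 10^-1 = 6.40 × 10^-10
pKa = -log(6.40 × 10^-10) = 9.19

pKa = 9.19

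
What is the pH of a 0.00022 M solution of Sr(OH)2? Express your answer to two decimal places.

Sr(OH)2 is a strong base (each formula unit releases 2 OH-); [OH-] = 0.00044 M.
pOH = -log(0.00044) = 3.36
pH = 14.00 - 3.36 = 10.64

pH = 10.64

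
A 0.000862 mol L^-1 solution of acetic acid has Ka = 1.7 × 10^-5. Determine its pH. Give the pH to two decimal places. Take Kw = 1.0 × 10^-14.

pH = 3.95

CH3COOH ⇌ CH3COO- + H+
Ka = [H+]²/(0.000862 − [H+]) = 1.7 × 10^-5
Here C₀/Ka ≈ 50.7, so the small-[H+] approximation fails. Use the quadratic:
[H+] = [−1.7e-05 + √(1.7e-05² + 5.86e-08)]/2 = 1.13 × 10^-4 M
pH = −log[H+] = −log(1.13 × 10^-4) = 3.95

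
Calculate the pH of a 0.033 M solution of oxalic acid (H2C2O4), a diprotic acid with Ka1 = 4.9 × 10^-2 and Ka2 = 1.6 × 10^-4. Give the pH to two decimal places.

Ka1 ≫ Ka2, so treat the first dissociation as the only significant source of H+.
Ka1 = x²/(0.033 − x) = 4.9 × 10^-2
Solving the quadratic: x = (−Ka1 + √(Ka1² + 4·Ka1·C₀))/2 = 2.26 × 10^-2 M
pH = −log(2.26 × 10^-2) = 1.65

pH = 1.65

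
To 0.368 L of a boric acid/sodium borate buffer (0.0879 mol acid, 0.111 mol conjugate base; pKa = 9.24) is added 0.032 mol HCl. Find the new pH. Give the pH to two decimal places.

Added H+ converts B(OH)4- to B(OH)3: B(OH)3 → 0.12 mol, B(OH)4- → 0.079 mol.
Henderson–Hasselbalch with mole ratio 0.079/0.12: pH = 9.24 + (-0.182)

pH = 9.06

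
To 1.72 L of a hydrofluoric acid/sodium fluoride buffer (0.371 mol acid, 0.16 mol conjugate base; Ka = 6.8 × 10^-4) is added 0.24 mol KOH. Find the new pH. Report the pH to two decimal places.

pH = 3.65

OH- converts HF to F-: HF → 0.131 mol, F- → 0.4 mol.
pKa = −log(6.8 × 10^-4) = 3.167
pH = pKa + log([A⁻]/[HA]) = 3.167 + log(0.4/0.131) = 3.167 +0.485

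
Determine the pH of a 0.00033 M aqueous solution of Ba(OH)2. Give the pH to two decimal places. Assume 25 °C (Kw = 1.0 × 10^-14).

pH = 10.82

Ba(OH)2 is a strong base (each formula unit releases 2 OH-); [OH-] = 0.00066 M.
pOH = -log(0.00066) = 3.18
pH = 14.00 - 3.18 = 10.82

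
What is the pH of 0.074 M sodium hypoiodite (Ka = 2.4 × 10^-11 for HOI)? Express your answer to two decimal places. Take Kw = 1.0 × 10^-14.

OI- is the conjugate base of the weak acid HOI.
Kb = Kw/Ka = 1.0×10^-14 / 2.4 × 10^-11 = 4.17 × 10^-4
From the ICE table, Kb = x²/(0.074 − x) = 4.17 × 10^-4.
Here C₀/Kb ≈ 177, so the small-x approximation fails. Use the quadratic:
x = (−Kb + √(Kb² + 4·Kb·C₀))/2 = 5.35 × 10^-3 M
pOH = 2.27, so pH = 14.00 − pOH = 11.73

pH = 11.73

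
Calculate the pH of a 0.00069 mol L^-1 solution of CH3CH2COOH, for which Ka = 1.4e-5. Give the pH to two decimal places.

CH3CH2COOH ⇌ CH3CH2COO- + H+
Ka = x²/(0.00069 − x) = 1.4 × 10^-5
The 5% rule fails; solving x² + Ka·x − Ka·C₀ = 0 exactly:
x = [−1.4e-05 + √(1.4e-05² + 3.86e-08)]/2 = 9.15 × 10^-5 M
pH = −log[H+] = −log(9.15 × 10^-5) = 4.04

pH = 4.04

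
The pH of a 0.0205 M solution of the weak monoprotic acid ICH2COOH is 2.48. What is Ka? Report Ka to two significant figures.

Ka = 6.4 × 10^-4

[H+] = 10^(-2.48) = 3.31 × 10^-3 M
At equilibrium [HA] = 0.0205 − 3.31 × 10^-3 = 1.72 × 10^-2 M
Ka = [H+][A-]/[HA] = (3.31 × 10^-3)² / 1.72 × 10^-2 = 6.4 × 10^-4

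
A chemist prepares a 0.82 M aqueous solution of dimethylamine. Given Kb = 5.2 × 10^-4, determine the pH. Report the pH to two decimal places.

(CH3)2NH + H2O ⇌ (CH3)2NH2+ + OH-
From the ICE table, Kb = x²/(0.82 − x) = 5.2 × 10^-4.
Neglecting x in the denominator: x = √(5.2 × 10^-4 × 0.82) = 2.06 × 10^-2 M
(x/C₀ = 2.5% < 5%, so the approximation holds.)
pOH = −log(2.06 × 10^-2) = 1.69; pH = 14.00 − 1.69 = 12.31

pH = 12.31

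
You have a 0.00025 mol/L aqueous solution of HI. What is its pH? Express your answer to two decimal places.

HI is a strong acid and dissociates completely, so [H+] = 0.00025 M.
pH = -log(0.00025) = 3.60

pH = 3.60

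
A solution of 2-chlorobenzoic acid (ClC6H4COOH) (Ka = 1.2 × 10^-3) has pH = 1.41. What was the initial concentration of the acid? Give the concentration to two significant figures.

C₀ = 1.3 M

[H+] = 10^(-1.41) = 3.89 × 10^-2 M = x
Ka = x²/(C₀ − x) ⇒ C₀ = x + x²/Ka
C₀ = 3.89 × 10^-2 + (3.89 × 10^-2)²/(1.2 × 10^-3) = 1.30 M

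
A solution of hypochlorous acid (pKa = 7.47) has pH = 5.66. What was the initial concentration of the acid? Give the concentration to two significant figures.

C₀ = 1.4 × 10^-4 M

[H+] = 10^(-5.66) = 2.19 × 10^-6 M = x
Ka = 10^(−7.47) = 3.39 × 10^-8
Ka = x²/(C₀ − x) ⇒ C₀ = x + x²/Ka
C₀ = 2.19 × 10^-6 + (2.19 × 10^-6)²/(3.39 × 10^-8) = 1.44 × 10^-4 M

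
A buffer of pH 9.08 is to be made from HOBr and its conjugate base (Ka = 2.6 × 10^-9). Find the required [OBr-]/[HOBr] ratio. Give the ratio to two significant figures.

pKa = -log(2.6 × 10^-9) = 8.585
pH = pKa + log(r) ⇒ log(r) = 9.08 − 8.585 = +0.495
r = [OBr-]/[HOBr] = 10^(+0.495) = 3.13

ratio = 3.1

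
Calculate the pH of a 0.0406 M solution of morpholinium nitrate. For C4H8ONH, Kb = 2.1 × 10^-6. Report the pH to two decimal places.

C4H8ONH2+ is the conjugate acid of the weak base C4H8ONH.
Ka = Kw/Kb = 1.0×10^-14 / 2.1 × 10^-6 = 4.76 × 10^-9
Let x = [H+] at equilibrium. Ka = x²/(0.0406 − x).
Neglecting x in the denominator: x = √(4.76 × 10^-9 × 0.0406) = 1.39 × 10^-5 M
pH = −log[H+] = −log(1.39 × 10^-5) = 4.86

pH = 4.86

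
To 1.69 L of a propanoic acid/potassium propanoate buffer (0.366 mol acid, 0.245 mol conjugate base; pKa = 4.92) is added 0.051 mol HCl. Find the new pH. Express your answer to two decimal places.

After neutralization: n(CH3CH2COOH) = 0.417 mol, n(CH3CH2COO-) = 0.194 mol.
Henderson–Hasselbalch with mole ratio 0.194/0.417: pH = 4.92 + (-0.332)

pH = 4.59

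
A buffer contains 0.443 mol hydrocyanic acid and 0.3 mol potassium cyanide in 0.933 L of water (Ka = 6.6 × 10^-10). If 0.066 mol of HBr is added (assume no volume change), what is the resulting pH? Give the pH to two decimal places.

Added H+ converts CN- to HCN: HCN → 0.509 mol, CN- → 0.234 mol.
pKa = −log(6.6 × 10^-10) = 9.180
Henderson–Hasselbalch with mole ratio 0.234/0.509: pH = 9.180 + (-0.338)

pH = 8.84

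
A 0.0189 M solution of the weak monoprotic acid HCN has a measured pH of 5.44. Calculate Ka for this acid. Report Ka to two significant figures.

Ka = 7.0 × 10^-10

[H+] = 10^(-5.44) = 3.63 × 10^-6 M
At equilibrium [HA] = 0.0189 − 3.63 × 10^-6 = 1.89 × 10^-2 M
Ka = [H+][A-]/[HA] = (3.63 × 10^-6)² / 1.89 × 10^-2 = 7.0 × 10^-10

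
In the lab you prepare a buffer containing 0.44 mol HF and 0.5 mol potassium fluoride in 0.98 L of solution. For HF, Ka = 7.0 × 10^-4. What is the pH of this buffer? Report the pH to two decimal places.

pKa = −log(7.0 × 10^-4) = 3.155
pH = pKa + log([A⁻]/[HA]) = 3.155 + log(0.5/0.44)
pH = 3.155 + (+0.056) = 3.21

pH = 3.21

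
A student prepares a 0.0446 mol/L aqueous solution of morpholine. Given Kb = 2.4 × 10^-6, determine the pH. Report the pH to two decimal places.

pH = 10.51

C4H8ONH + H2O ⇌ C4H8ONH2+ + OH-
Kb = x²/(0.0446 − x) = 2.4 × 10^-6
Since Kb ≪ C₀, x ≈ √(Kb·C₀) = 3.27 × 10^-4 M.
Check: 0.73% ionized — well under 5%, approximation valid.
pOH = 3.49, so pH = 14.00 − pOH = 10.51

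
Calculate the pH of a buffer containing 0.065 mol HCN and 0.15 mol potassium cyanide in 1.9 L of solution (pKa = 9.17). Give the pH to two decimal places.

pH = 9.53

Henderson–Hasselbalch: pH = pKa + log([CN-]/[HCN]) = 9.17 + log(0.15/0.065)
pH = 9.17 + (+0.363) = 9.53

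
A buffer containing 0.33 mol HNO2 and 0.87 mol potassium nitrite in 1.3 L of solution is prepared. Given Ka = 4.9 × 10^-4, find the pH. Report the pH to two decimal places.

pH = 3.73

pKa = −log(4.9 × 10^-4) = 3.310
Using pH = pKa + log([base]/[acid]) with [base]/[acid] = 0.87/0.33:
pH = 3.310 + (+0.421) = 3.73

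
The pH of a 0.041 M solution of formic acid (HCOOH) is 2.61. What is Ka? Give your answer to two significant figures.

Ka = 1.6 × 10^-4

[H+] = 10^(-2.61) = 2.45 × 10^-3 M
At equilibrium [HA] = 0.041 − 2.45 × 10^-3 = 3.86 × 10^-2 M
Ka = [H+][A-]/[HA] = (2.45 × 10^-3)² / 3.86 × 10^-2 = 1.6 × 10^-4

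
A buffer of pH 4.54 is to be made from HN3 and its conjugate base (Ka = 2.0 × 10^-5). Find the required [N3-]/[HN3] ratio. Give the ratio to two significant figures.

pKa = -log(2.0 × 10^-5) = 4.699
pH = pKa + log(r) ⇒ log(r) = 4.54 − 4.699 = -0.159
r = [N3-]/[HN3] = 10^(-0.159) = 0.693

ratio = 0.69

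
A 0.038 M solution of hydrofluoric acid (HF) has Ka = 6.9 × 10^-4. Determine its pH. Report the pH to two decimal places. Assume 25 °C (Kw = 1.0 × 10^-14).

HF ⇌ F- + H+
From the ICE table, Ka = x²/(0.038 − x) = 6.9 × 10^-4.
x is not negligible relative to C₀; solve x² + 0.00069·x − 2.62e-05 = 0.
x = (−Ka + √(Ka² + 4·Ka·C₀))/2 = 4.79 × 10^-3 M
pH = −log(4.79 × 10^-3) = 2.32

pH = 2.32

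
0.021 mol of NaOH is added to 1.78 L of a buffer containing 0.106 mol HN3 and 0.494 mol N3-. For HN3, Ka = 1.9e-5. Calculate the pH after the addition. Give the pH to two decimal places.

OH- converts HN3 to N3-: HN3 → 0.085 mol, N3- → 0.515 mol.
pKa = −log(1.9 × 10^-5) = 4.721
Henderson–Hasselbalch with mole ratio 0.515/0.085: pH = 4.721 + (+0.782)

pH = 5.50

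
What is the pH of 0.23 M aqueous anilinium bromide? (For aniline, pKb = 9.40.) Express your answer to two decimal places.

C6H5NH3+ is the conjugate acid of the weak base C6H5NH2.
Kb = 10^(−9.40) = 3.98 × 10^-10
Ka = Kw/Kb = 1.0×10^-14 / 3.98 × 10^-10 = 2.51 × 10^-5
Ka = [H+]²/(0.23 − [H+]) = 2.51 × 10^-5
Since Ka ≪ C₀, [H+] ≈ √(Ka·C₀) = 2.40 × 10^-3 M.
Check: 1% ionized — well under 5%, approximation valid.
pH = −log[H+] = −log(2.40 × 10^-3) = 2.62

pH = 2.62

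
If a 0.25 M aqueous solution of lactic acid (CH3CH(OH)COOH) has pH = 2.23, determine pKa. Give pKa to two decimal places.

pKa = 3.85

[H+] = 10^(-2.23) = 5.89 × 10^-3 M
At equilibrium [HA] = 0.25 − 5.89 × 10^-3 = 2.44 × 10^-1 M
Ka = [H+][A-]/[HA] = (5.89 × 10^-3)² / 2.44 × 10^-1 = 1.42 × 10^-4
pKa = -log(1.42 × 10^-4) = 3.85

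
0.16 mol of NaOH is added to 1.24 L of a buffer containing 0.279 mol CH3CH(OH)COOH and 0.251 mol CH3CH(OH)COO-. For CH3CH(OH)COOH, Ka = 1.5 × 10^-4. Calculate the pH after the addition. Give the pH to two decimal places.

OH- converts CH3CH(OH)COOH to CH3CH(OH)COO-: CH3CH(OH)COOH → 0.119 mol, CH3CH(OH)COO- → 0.411 mol.
pKa = −log(1.5 × 10^-4) = 3.824
pH = pKa + log([A⁻]/[HA]) = 3.824 + log(0.411/0.119) = 3.824 +0.538

pH = 4.36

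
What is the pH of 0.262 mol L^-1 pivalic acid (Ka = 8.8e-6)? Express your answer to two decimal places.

pH = 2.82

(CH3)3CCOOH ⇌ (CH3)3CCOO- + H+
Ka = [H+]²/(0.262 − [H+]) = 8.8 × 10^-6
Since Ka ≪ C₀, [H+] ≈ √(Ka·C₀) = 1.52 × 10^-3 M.
pH = −log(1.52 × 10^-3) = 2.82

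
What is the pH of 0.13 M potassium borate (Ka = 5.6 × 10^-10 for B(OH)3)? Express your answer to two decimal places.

B(OH)4- is the conjugate base of the weak acid B(OH)3.
Kb = Kw/Ka = 1.0×10^-14 / 5.6 × 10^-10 = 1.79 × 10^-5
Kb = [OH-]²/(0.13 − [OH-]) = 1.79 × 10^-5
Assume [OH-] ≪ 0.13: [OH-] ≈ √(1.79 × 10^-5 × 0.13) = 1.53 × 10^-3 M
Check: 1.2% ionized — well under 5%, approximation valid.
pOH = −log(1.53 × 10^-3) = 2.82; pH = 14.00 − 2.82 = 11.18

pH = 11.18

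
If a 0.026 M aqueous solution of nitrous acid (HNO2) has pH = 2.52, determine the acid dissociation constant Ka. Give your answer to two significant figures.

Ka = 4.0 × 10^-4

[H+] = 10^(-2.52) = 3.02 × 10^-3 M
At equilibrium [HA] = 0.026 − 3.02 × 10^-3 = 2.30 × 10^-2 M
Ka = [H+][A-]/[HA] = (3.02 × 10^-3)² / 2.30 × 10^-2 = 4.0 × 10^-4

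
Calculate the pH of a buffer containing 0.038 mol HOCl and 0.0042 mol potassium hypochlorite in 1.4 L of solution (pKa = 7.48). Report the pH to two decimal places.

pH = pKa + log([A⁻]/[HA]) = 7.48 + log(0.0042/0.038)
pH = 7.48 + (-0.957) = 6.52

pH = 6.52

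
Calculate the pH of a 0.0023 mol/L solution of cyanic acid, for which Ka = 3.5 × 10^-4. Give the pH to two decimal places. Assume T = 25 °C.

pH = 3.13

HOCN ⇌ OCN- + H+
Ka = x²/(0.0023 − x) = 3.5 × 10^-4
x is not negligible relative to C₀; solve x² + 0.00035·x − 8.05e-07 = 0.
x = (−Ka + √(Ka² + 4·Ka·C₀))/2 = 7.39 × 10^-4 M
pH = −log(7.39 × 10^-4) = 3.13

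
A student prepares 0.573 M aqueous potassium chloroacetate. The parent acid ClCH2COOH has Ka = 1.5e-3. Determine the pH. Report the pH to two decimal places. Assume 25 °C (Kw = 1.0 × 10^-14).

ClCH2COO- is the conjugate base of the weak acid ClCH2COOH.
Kb = Kw/Ka = 1.0×10^-14 / 1.5 × 10^-3 = 6.67 × 10^-12
Kb = x²/(0.573 − x) = 6.67 × 10^-12
Since Kb ≪ C₀, x ≈ √(Kb·C₀) = 1.95 × 10^-6 M.
Check: 0.00034% ionized — well under 5%, approximation valid.
pOH = 5.71, so pH = 14.00 − pOH = 8.29

pH = 8.29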